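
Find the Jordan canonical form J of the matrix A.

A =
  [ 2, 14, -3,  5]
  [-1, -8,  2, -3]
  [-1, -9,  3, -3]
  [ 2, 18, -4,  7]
J_3(1) ⊕ J_1(1)

The characteristic polynomial is
  det(x·I − A) = x^4 - 4*x^3 + 6*x^2 - 4*x + 1 = (x - 1)^4

Eigenvalues and multiplicities (the geometric multiplicity of λ is n − rank(A − λI), which equals the number of Jordan blocks for λ):
  λ = 1: algebraic multiplicity = 4, geometric multiplicity = 2

Determining the block sizes for each eigenvalue:
  λ = 1: with am = 4 and gm = 2, the partition is not yet determined (e.g. several partitions of 4 into 2 parts exist). Let N = A − (1)·I. Computing rank(N^1) = 2, rank(N^2) = 1, rank(N^3) = 0; the number of blocks of size ≥ j is rank(N^{j−1}) − rank(N^j), giving [2, 1, 1]. So we have 1 block(s) of size 3, 1 block(s) of size 1 → block sizes [3, 1]

Assembling the blocks gives a Jordan form
J =
  [1, 1, 0, 0]
  [0, 1, 1, 0]
  [0, 0, 1, 0]
  [0, 0, 0, 1]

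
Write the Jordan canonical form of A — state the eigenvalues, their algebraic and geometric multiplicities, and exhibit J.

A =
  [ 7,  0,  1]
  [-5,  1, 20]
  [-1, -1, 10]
J_3(6)

The characteristic polynomial is
  det(x·I − A) = x^3 - 18*x^2 + 108*x - 216 = (x - 6)^3

Eigenvalues and multiplicities (the geometric multiplicity of λ is n − rank(A − λI), which equals the number of Jordan blocks for λ):
  λ = 6: algebraic multiplicity = 3, geometric multiplicity = 1

Determining the block sizes for each eigenvalue:
  λ = 6: one block (gm = 1), so the single block has size am = 3 → block sizes [3]

Assembling the blocks gives a Jordan form
J =
  [6, 1, 0]
  [0, 6, 1]
  [0, 0, 6]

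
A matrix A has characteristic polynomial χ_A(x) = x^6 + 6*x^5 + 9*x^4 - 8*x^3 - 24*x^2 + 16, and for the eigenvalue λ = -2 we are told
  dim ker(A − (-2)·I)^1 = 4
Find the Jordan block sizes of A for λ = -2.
Block sizes for λ = -2: [1, 1, 1, 1]

From the dimensions of kernels of powers, the number of Jordan blocks of size at least j is d_j − d_{j−1} where d_j = dim ker(N^j) (with d_0 = 0). Computing the differences gives [4].
The number of blocks of size exactly k is (#blocks of size ≥ k) − (#blocks of size ≥ k + 1), so the partition is: 4 block(s) of size 1.
In nonincreasing order the block sizes are [1, 1, 1, 1].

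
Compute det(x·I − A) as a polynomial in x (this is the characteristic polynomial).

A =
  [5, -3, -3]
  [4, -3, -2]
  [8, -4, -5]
x^3 + 3*x^2 + 3*x + 1

Expanding det(x·I − A) (e.g. by cofactor expansion or by noting that A is similar to its Jordan form J, which has the same characteristic polynomial as A) gives
  χ_A(x) = x^3 + 3*x^2 + 3*x + 1
which factors as (x + 1)^3. The eigenvalues (with algebraic multiplicities) are λ = -1 with multiplicity 3.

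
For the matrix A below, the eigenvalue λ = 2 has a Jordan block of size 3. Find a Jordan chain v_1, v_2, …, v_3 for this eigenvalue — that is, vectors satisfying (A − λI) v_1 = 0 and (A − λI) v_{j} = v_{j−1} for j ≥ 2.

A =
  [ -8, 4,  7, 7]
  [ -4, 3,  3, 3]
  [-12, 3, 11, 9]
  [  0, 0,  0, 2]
A Jordan chain for λ = 2 of length 3:
v_1 = (-15, -6, -18, 0)ᵀ
v_2 = (4, 1, 3, 0)ᵀ
v_3 = (0, 1, 0, 0)ᵀ

Let N = A − (2)·I. We want v_3 with N^3 v_3 = 0 but N^2 v_3 ≠ 0; then v_{j-1} := N · v_j for j = 3, …, 2.

Pick v_3 = (0, 1, 0, 0)ᵀ.
Then v_2 = N · v_3 = (4, 1, 3, 0)ᵀ.
Then v_1 = N · v_2 = (-15, -6, -18, 0)ᵀ.

Sanity check: (A − (2)·I) v_1 = (0, 0, 0, 0)ᵀ = 0. ✓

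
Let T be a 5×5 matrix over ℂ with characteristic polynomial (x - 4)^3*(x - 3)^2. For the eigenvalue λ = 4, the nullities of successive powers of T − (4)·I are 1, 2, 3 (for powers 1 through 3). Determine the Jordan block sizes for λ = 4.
Block sizes for λ = 4: [3]

From the dimensions of kernels of powers, the number of Jordan blocks of size at least j is d_j − d_{j−1} where d_j = dim ker(N^j) (with d_0 = 0). Computing the differences gives [1, 1, 1].
The number of blocks of size exactly k is (#blocks of size ≥ k) − (#blocks of size ≥ k + 1), so the partition is: 1 block(s) of size 3.
In nonincreasing order the block sizes are [3].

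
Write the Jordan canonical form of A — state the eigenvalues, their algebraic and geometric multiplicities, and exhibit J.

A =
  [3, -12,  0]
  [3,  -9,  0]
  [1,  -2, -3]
J_2(-3) ⊕ J_1(-3)

The characteristic polynomial is
  det(x·I − A) = x^3 + 9*x^2 + 27*x + 27 = (x + 3)^3

Eigenvalues and multiplicities (the geometric multiplicity of λ is n − rank(A − λI), which equals the number of Jordan blocks for λ):
  λ = -3: algebraic multiplicity = 3, geometric multiplicity = 2

Determining the block sizes for each eigenvalue:
  λ = -3: 2 blocks summing to 3 forces exactly one block of size 2 and the rest size 1 → block sizes [2, 1]

Assembling the blocks gives a Jordan form
J =
  [-3,  1,  0]
  [ 0, -3,  0]
  [ 0,  0, -3]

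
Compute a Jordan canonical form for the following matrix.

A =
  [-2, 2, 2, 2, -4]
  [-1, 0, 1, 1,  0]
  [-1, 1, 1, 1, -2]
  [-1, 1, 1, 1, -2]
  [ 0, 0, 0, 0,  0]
J_3(0) ⊕ J_1(0) ⊕ J_1(0)

The characteristic polynomial is
  det(x·I − A) = x^5

Eigenvalues and multiplicities (the geometric multiplicity of λ is n − rank(A − λI), which equals the number of Jordan blocks for λ):
  λ = 0: algebraic multiplicity = 5, geometric multiplicity = 3

Determining the block sizes for each eigenvalue:
  λ = 0: with am = 5 and gm = 3, the partition is not yet determined (e.g. several partitions of 5 into 3 parts exist). Let N = A − (0)·I. Computing rank(N^1) = 2, rank(N^2) = 1, rank(N^3) = 0; the number of blocks of size ≥ j is rank(N^{j−1}) − rank(N^j), giving [3, 1, 1]. So we have 1 block(s) of size 3, 2 block(s) of size 1 → block sizes [3, 1, 1]

Assembling the blocks gives a Jordan form
J =
  [0, 1, 0, 0, 0]
  [0, 0, 1, 0, 0]
  [0, 0, 0, 0, 0]
  [0, 0, 0, 0, 0]
  [0, 0, 0, 0, 0]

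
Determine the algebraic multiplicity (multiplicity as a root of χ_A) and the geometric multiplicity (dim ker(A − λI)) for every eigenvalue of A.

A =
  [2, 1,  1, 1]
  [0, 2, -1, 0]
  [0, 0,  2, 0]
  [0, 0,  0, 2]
λ = 2: alg = 4, geom = 2

Step 1 — factor the characteristic polynomial to read off the algebraic multiplicities:
  χ_A(x) = (x - 2)^4

Step 2 — compute geometric multiplicities via the rank-nullity identity g(λ) = n − rank(A − λI):
  rank(A − (2)·I) = 2, so dim ker(A − (2)·I) = n − 2 = 2

Summary:
  λ = 2: algebraic multiplicity = 4, geometric multiplicity = 2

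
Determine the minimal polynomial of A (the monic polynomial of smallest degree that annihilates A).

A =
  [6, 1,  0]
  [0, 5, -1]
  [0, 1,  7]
x^3 - 18*x^2 + 108*x - 216

The characteristic polynomial is χ_A(x) = (x - 6)^3, so the eigenvalues are known. The minimal polynomial is
  m_A(x) = Π_λ (x − λ)^{k_λ}
where k_λ is the size of the *largest* Jordan block for λ (equivalently, the smallest k with (A − λI)^k v = 0 for every generalised eigenvector v of λ).

  λ = 6: largest Jordan block has size 3, contributing (x − 6)^3

So m_A(x) = (x - 6)^3 = x^3 - 18*x^2 + 108*x - 216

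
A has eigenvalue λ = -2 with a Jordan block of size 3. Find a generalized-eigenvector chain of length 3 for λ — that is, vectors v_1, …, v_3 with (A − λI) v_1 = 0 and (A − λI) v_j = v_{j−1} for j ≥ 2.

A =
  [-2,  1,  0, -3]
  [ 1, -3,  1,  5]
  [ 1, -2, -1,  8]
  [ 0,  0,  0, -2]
A Jordan chain for λ = -2 of length 3:
v_1 = (1, 0, -1, 0)ᵀ
v_2 = (0, 1, 1, 0)ᵀ
v_3 = (1, 0, 0, 0)ᵀ

Let N = A − (-2)·I. We want v_3 with N^3 v_3 = 0 but N^2 v_3 ≠ 0; then v_{j-1} := N · v_j for j = 3, …, 2.

Pick v_3 = (1, 0, 0, 0)ᵀ.
Then v_2 = N · v_3 = (0, 1, 1, 0)ᵀ.
Then v_1 = N · v_2 = (1, 0, -1, 0)ᵀ.

Sanity check: (A − (-2)·I) v_1 = (0, 0, 0, 0)ᵀ = 0. ✓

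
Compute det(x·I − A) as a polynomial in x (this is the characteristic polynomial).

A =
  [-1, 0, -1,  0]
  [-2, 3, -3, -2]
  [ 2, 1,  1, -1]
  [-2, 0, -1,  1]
x^4 - 4*x^3 + 6*x^2 - 4*x + 1

Expanding det(x·I − A) (e.g. by cofactor expansion or by noting that A is similar to its Jordan form J, which has the same characteristic polynomial as A) gives
  χ_A(x) = x^4 - 4*x^3 + 6*x^2 - 4*x + 1
which factors as (x - 1)^4. The eigenvalues (with algebraic multiplicities) are λ = 1 with multiplicity 4.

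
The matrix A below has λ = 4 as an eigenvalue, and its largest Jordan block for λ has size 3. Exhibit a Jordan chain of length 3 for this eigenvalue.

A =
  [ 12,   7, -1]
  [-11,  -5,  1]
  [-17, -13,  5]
A Jordan chain for λ = 4 of length 3:
v_1 = (4, -6, -10)ᵀ
v_2 = (8, -11, -17)ᵀ
v_3 = (1, 0, 0)ᵀ

Let N = A − (4)·I. We want v_3 with N^3 v_3 = 0 but N^2 v_3 ≠ 0; then v_{j-1} := N · v_j for j = 3, …, 2.

Pick v_3 = (1, 0, 0)ᵀ.
Then v_2 = N · v_3 = (8, -11, -17)ᵀ.
Then v_1 = N · v_2 = (4, -6, -10)ᵀ.

Sanity check: (A − (4)·I) v_1 = (0, 0, 0)ᵀ = 0. ✓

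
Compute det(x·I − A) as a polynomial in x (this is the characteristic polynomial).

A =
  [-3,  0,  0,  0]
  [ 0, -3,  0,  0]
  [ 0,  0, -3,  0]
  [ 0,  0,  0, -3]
x^4 + 12*x^3 + 54*x^2 + 108*x + 81

Expanding det(x·I − A) (e.g. by cofactor expansion or by noting that A is similar to its Jordan form J, which has the same characteristic polynomial as A) gives
  χ_A(x) = x^4 + 12*x^3 + 54*x^2 + 108*x + 81
which factors as (x + 3)^4. The eigenvalues (with algebraic multiplicities) are λ = -3 with multiplicity 4.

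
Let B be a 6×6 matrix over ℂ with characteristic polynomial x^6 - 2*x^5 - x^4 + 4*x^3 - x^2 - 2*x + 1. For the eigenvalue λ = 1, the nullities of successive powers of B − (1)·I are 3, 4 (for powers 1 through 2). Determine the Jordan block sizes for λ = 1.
Block sizes for λ = 1: [2, 1, 1]

From the dimensions of kernels of powers, the number of Jordan blocks of size at least j is d_j − d_{j−1} where d_j = dim ker(N^j) (with d_0 = 0). Computing the differences gives [3, 1].
The number of blocks of size exactly k is (#blocks of size ≥ k) − (#blocks of size ≥ k + 1), so the partition is: 2 block(s) of size 1, 1 block(s) of size 2.
In nonincreasing order the block sizes are [2, 1, 1].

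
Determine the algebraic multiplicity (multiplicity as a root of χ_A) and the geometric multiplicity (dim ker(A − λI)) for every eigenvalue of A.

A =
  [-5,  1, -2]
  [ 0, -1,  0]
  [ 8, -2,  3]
λ = -1: alg = 3, geom = 2

Step 1 — factor the characteristic polynomial to read off the algebraic multiplicities:
  χ_A(x) = (x + 1)^3

Step 2 — compute geometric multiplicities via the rank-nullity identity g(λ) = n − rank(A − λI):
  rank(A − (-1)·I) = 1, so dim ker(A − (-1)·I) = n − 1 = 2

Summary:
  λ = -1: algebraic multiplicity = 3, geometric multiplicity = 2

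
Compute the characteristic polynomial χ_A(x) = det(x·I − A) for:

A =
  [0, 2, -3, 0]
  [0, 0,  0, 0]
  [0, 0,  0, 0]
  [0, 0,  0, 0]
x^4

Expanding det(x·I − A) (e.g. by cofactor expansion or by noting that A is similar to its Jordan form J, which has the same characteristic polynomial as A) gives
  χ_A(x) = x^4
which factors as x^4. The eigenvalues (with algebraic multiplicities) are λ = 0 with multiplicity 4.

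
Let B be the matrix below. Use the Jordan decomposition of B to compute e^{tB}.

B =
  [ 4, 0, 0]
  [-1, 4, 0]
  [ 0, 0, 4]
e^{tB} =
  [exp(4*t), 0, 0]
  [-t*exp(4*t), exp(4*t), 0]
  [0, 0, exp(4*t)]

Strategy: write B = P · J · P⁻¹ where J is a Jordan canonical form, so e^{tB} = P · e^{tJ} · P⁻¹, and e^{tJ} can be computed block-by-block.

B has Jordan form
J =
  [4, 1, 0]
  [0, 4, 0]
  [0, 0, 4]
(up to reordering of blocks).

Per-block formulas:
  For a 1×1 block at λ = 4: exp(t · [4]) = [e^(4t)].
  For a 2×2 Jordan block J_2(4): exp(t · J_2(4)) = e^(4t)·(I + t·N), where N is the 2×2 nilpotent shift.

After assembling e^{tJ} and conjugating by P, we get:

e^{tB} =
  [exp(4*t), 0, 0]
  [-t*exp(4*t), exp(4*t), 0]
  [0, 0, exp(4*t)]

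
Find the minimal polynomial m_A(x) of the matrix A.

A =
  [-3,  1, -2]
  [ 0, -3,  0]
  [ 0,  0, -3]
x^2 + 6*x + 9

The characteristic polynomial is χ_A(x) = (x + 3)^3, so the eigenvalues are known. The minimal polynomial is
  m_A(x) = Π_λ (x − λ)^{k_λ}
where k_λ is the size of the *largest* Jordan block for λ (equivalently, the smallest k with (A − λI)^k v = 0 for every generalised eigenvector v of λ).

  λ = -3: largest Jordan block has size 2, contributing (x + 3)^2

So m_A(x) = (x + 3)^2 = x^2 + 6*x + 9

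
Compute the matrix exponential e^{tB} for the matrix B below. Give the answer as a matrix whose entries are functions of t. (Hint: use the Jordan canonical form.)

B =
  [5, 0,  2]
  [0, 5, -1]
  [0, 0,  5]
e^{tB} =
  [exp(5*t), 0, 2*t*exp(5*t)]
  [0, exp(5*t), -t*exp(5*t)]
  [0, 0, exp(5*t)]

Strategy: write B = P · J · P⁻¹ where J is a Jordan canonical form, so e^{tB} = P · e^{tJ} · P⁻¹, and e^{tJ} can be computed block-by-block.

B has Jordan form
J =
  [5, 1, 0]
  [0, 5, 0]
  [0, 0, 5]
(up to reordering of blocks).

Per-block formulas:
  For a 1×1 block at λ = 5: exp(t · [5]) = [e^(5t)].
  For a 2×2 Jordan block J_2(5): exp(t · J_2(5)) = e^(5t)·(I + t·N), where N is the 2×2 nilpotent shift.

After assembling e^{tJ} and conjugating by P, we get:

e^{tB} =
  [exp(5*t), 0, 2*t*exp(5*t)]
  [0, exp(5*t), -t*exp(5*t)]
  [0, 0, exp(5*t)]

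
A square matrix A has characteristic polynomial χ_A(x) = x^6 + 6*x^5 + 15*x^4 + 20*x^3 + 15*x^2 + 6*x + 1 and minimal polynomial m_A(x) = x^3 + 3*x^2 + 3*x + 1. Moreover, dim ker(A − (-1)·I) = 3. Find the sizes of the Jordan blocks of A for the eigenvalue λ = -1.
Block sizes for λ = -1: [3, 2, 1]

Step 1 — from the characteristic polynomial, algebraic multiplicity of λ = -1 is 6. From dim ker(A − (-1)·I) = 3, there are exactly 3 Jordan blocks for λ = -1.
Step 2 — from the minimal polynomial, the factor (x + 1)^3 tells us the largest block for λ = -1 has size 3.
Step 3 — with total size 6, 3 blocks, and largest block 3, the block sizes (in nonincreasing order) are [3, 2, 1].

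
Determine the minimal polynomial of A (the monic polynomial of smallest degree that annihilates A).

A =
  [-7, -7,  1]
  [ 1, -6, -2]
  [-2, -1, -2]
x^3 + 15*x^2 + 75*x + 125

The characteristic polynomial is χ_A(x) = (x + 5)^3, so the eigenvalues are known. The minimal polynomial is
  m_A(x) = Π_λ (x − λ)^{k_λ}
where k_λ is the size of the *largest* Jordan block for λ (equivalently, the smallest k with (A − λI)^k v = 0 for every generalised eigenvector v of λ).

  λ = -5: largest Jordan block has size 3, contributing (x + 5)^3

So m_A(x) = (x + 5)^3 = x^3 + 15*x^2 + 75*x + 125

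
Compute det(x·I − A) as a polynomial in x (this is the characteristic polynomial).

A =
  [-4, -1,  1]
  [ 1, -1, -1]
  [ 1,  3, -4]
x^3 + 9*x^2 + 27*x + 27

Expanding det(x·I − A) (e.g. by cofactor expansion or by noting that A is similar to its Jordan form J, which has the same characteristic polynomial as A) gives
  χ_A(x) = x^3 + 9*x^2 + 27*x + 27
which factors as (x + 3)^3. The eigenvalues (with algebraic multiplicities) are λ = -3 with multiplicity 3.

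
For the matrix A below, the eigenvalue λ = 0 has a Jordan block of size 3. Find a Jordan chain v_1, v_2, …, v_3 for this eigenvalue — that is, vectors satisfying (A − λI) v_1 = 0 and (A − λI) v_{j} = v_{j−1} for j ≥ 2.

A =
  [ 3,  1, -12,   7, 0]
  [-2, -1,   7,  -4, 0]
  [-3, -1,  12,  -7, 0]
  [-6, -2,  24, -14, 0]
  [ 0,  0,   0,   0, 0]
A Jordan chain for λ = 0 of length 3:
v_1 = (1, -1, -1, -2, 0)ᵀ
v_2 = (3, -2, -3, -6, 0)ᵀ
v_3 = (1, 0, 0, 0, 0)ᵀ

Let N = A − (0)·I. We want v_3 with N^3 v_3 = 0 but N^2 v_3 ≠ 0; then v_{j-1} := N · v_j for j = 3, …, 2.

Pick v_3 = (1, 0, 0, 0, 0)ᵀ.
Then v_2 = N · v_3 = (3, -2, -3, -6, 0)ᵀ.
Then v_1 = N · v_2 = (1, -1, -1, -2, 0)ᵀ.

Sanity check: (A − (0)·I) v_1 = (0, 0, 0, 0, 0)ᵀ = 0. ✓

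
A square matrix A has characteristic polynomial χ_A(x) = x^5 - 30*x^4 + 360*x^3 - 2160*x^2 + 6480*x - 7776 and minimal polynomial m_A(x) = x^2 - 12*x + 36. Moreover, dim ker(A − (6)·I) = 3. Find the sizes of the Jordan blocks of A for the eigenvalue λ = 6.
Block sizes for λ = 6: [2, 2, 1]

Step 1 — from the characteristic polynomial, algebraic multiplicity of λ = 6 is 5. From dim ker(A − (6)·I) = 3, there are exactly 3 Jordan blocks for λ = 6.
Step 2 — from the minimal polynomial, the factor (x − 6)^2 tells us the largest block for λ = 6 has size 2.
Step 3 — with total size 5, 3 blocks, and largest block 2, the block sizes (in nonincreasing order) are [2, 2, 1].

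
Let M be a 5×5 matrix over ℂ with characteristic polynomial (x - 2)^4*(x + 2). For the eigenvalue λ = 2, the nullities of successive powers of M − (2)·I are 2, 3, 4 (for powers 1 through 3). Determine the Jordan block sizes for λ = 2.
Block sizes for λ = 2: [3, 1]

From the dimensions of kernels of powers, the number of Jordan blocks of size at least j is d_j − d_{j−1} where d_j = dim ker(N^j) (with d_0 = 0). Computing the differences gives [2, 1, 1].
The number of blocks of size exactly k is (#blocks of size ≥ k) − (#blocks of size ≥ k + 1), so the partition is: 1 block(s) of size 1, 1 block(s) of size 3.
In nonincreasing order the block sizes are [3, 1].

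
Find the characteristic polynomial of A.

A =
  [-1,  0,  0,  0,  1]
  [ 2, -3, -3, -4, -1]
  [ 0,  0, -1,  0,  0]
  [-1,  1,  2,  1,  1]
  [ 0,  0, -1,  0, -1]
x^5 + 5*x^4 + 10*x^3 + 10*x^2 + 5*x + 1

Expanding det(x·I − A) (e.g. by cofactor expansion or by noting that A is similar to its Jordan form J, which has the same characteristic polynomial as A) gives
  χ_A(x) = x^5 + 5*x^4 + 10*x^3 + 10*x^2 + 5*x + 1
which factors as (x + 1)^5. The eigenvalues (with algebraic multiplicities) are λ = -1 with multiplicity 5.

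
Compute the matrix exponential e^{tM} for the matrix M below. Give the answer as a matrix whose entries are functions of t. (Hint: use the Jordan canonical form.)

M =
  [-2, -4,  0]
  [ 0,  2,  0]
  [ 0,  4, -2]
e^{tM} =
  [exp(-2*t), -exp(2*t) + exp(-2*t), 0]
  [0, exp(2*t), 0]
  [0, exp(2*t) - exp(-2*t), exp(-2*t)]

Strategy: write M = P · J · P⁻¹ where J is a Jordan canonical form, so e^{tM} = P · e^{tJ} · P⁻¹, and e^{tJ} can be computed block-by-block.

M has Jordan form
J =
  [-2,  0, 0]
  [ 0, -2, 0]
  [ 0,  0, 2]
(up to reordering of blocks).

Per-block formulas:
  For a 1×1 block at λ = 2: exp(t · [2]) = [e^(2t)].
  For a 1×1 block at λ = -2: exp(t · [-2]) = [e^(-2t)].

After assembling e^{tJ} and conjugating by P, we get:

e^{tM} =
  [exp(-2*t), -exp(2*t) + exp(-2*t), 0]
  [0, exp(2*t), 0]
  [0, exp(2*t) - exp(-2*t), exp(-2*t)]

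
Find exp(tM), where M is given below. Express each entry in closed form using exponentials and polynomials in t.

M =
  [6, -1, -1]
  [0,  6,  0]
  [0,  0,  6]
e^{tM} =
  [exp(6*t), -t*exp(6*t), -t*exp(6*t)]
  [0, exp(6*t), 0]
  [0, 0, exp(6*t)]

Strategy: write M = P · J · P⁻¹ where J is a Jordan canonical form, so e^{tM} = P · e^{tJ} · P⁻¹, and e^{tJ} can be computed block-by-block.

M has Jordan form
J =
  [6, 1, 0]
  [0, 6, 0]
  [0, 0, 6]
(up to reordering of blocks).

Per-block formulas:
  For a 2×2 Jordan block J_2(6): exp(t · J_2(6)) = e^(6t)·(I + t·N), where N is the 2×2 nilpotent shift.
  For a 1×1 block at λ = 6: exp(t · [6]) = [e^(6t)].

After assembling e^{tJ} and conjugating by P, we get:

e^{tM} =
  [exp(6*t), -t*exp(6*t), -t*exp(6*t)]
  [0, exp(6*t), 0]
  [0, 0, exp(6*t)]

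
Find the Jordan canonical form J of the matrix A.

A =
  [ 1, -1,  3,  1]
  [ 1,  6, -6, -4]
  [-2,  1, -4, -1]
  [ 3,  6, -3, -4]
J_2(-1) ⊕ J_1(-1) ⊕ J_1(2)

The characteristic polynomial is
  det(x·I − A) = x^4 + x^3 - 3*x^2 - 5*x - 2 = (x - 2)*(x + 1)^3

Eigenvalues and multiplicities (the geometric multiplicity of λ is n − rank(A − λI), which equals the number of Jordan blocks for λ):
  λ = -1: algebraic multiplicity = 3, geometric multiplicity = 2
  λ = 2: algebraic multiplicity = 1, geometric multiplicity = 1

Determining the block sizes for each eigenvalue:
  λ = -1: 2 blocks summing to 3 forces exactly one block of size 2 and the rest size 1 → block sizes [2, 1]
  λ = 2: one block (gm = 1), so the single block has size am = 1 → block sizes [1]

Assembling the blocks gives a Jordan form
J =
  [-1,  1,  0, 0]
  [ 0, -1,  0, 0]
  [ 0,  0, -1, 0]
  [ 0,  0,  0, 2]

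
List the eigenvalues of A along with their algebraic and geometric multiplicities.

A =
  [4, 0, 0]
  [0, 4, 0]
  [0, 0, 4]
λ = 4: alg = 3, geom = 3

Step 1 — factor the characteristic polynomial to read off the algebraic multiplicities:
  χ_A(x) = (x - 4)^3

Step 2 — compute geometric multiplicities via the rank-nullity identity g(λ) = n − rank(A − λI):
  rank(A − (4)·I) = 0, so dim ker(A − (4)·I) = n − 0 = 3

Summary:
  λ = 4: algebraic multiplicity = 3, geometric multiplicity = 3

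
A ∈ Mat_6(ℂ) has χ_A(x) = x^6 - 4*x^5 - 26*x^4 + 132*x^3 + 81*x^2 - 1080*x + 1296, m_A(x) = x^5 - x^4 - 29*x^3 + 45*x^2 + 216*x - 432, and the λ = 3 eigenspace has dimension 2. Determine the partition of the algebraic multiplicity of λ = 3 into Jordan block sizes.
Block sizes for λ = 3: [3, 1]

Step 1 — from the characteristic polynomial, algebraic multiplicity of λ = 3 is 4. From dim ker(A − (3)·I) = 2, there are exactly 2 Jordan blocks for λ = 3.
Step 2 — from the minimal polynomial, the factor (x − 3)^3 tells us the largest block for λ = 3 has size 3.
Step 3 — with total size 4, 2 blocks, and largest block 3, the block sizes (in nonincreasing order) are [3, 1].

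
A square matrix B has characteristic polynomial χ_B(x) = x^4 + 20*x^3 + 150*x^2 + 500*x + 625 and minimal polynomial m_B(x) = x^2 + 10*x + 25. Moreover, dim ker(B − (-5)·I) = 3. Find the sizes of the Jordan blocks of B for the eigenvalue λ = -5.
Block sizes for λ = -5: [2, 1, 1]

Step 1 — from the characteristic polynomial, algebraic multiplicity of λ = -5 is 4. From dim ker(B − (-5)·I) = 3, there are exactly 3 Jordan blocks for λ = -5.
Step 2 — from the minimal polynomial, the factor (x + 5)^2 tells us the largest block for λ = -5 has size 2.
Step 3 — with total size 4, 3 blocks, and largest block 2, the block sizes (in nonincreasing order) are [2, 1, 1].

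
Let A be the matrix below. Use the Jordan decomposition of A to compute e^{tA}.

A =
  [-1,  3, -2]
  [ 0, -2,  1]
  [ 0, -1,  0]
e^{tA} =
  [exp(-t), -t^2*exp(-t)/2 + 3*t*exp(-t), t^2*exp(-t)/2 - 2*t*exp(-t)]
  [0, -t*exp(-t) + exp(-t), t*exp(-t)]
  [0, -t*exp(-t), t*exp(-t) + exp(-t)]

Strategy: write A = P · J · P⁻¹ where J is a Jordan canonical form, so e^{tA} = P · e^{tJ} · P⁻¹, and e^{tJ} can be computed block-by-block.

A has Jordan form
J =
  [-1,  1,  0]
  [ 0, -1,  1]
  [ 0,  0, -1]
(up to reordering of blocks).

Per-block formulas:
  For a 3×3 Jordan block J_3(-1): exp(t · J_3(-1)) = e^(-1t)·(I + t·N + (t^2/2)·N^2), where N is the 3×3 nilpotent shift.

After assembling e^{tJ} and conjugating by P, we get:

e^{tA} =
  [exp(-t), -t^2*exp(-t)/2 + 3*t*exp(-t), t^2*exp(-t)/2 - 2*t*exp(-t)]
  [0, -t*exp(-t) + exp(-t), t*exp(-t)]
  [0, -t*exp(-t), t*exp(-t) + exp(-t)]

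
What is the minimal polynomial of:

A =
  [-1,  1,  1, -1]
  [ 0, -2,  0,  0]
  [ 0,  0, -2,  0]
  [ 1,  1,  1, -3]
x^2 + 4*x + 4

The characteristic polynomial is χ_A(x) = (x + 2)^4, so the eigenvalues are known. The minimal polynomial is
  m_A(x) = Π_λ (x − λ)^{k_λ}
where k_λ is the size of the *largest* Jordan block for λ (equivalently, the smallest k with (A − λI)^k v = 0 for every generalised eigenvector v of λ).

  λ = -2: largest Jordan block has size 2, contributing (x + 2)^2

So m_A(x) = (x + 2)^2 = x^2 + 4*x + 4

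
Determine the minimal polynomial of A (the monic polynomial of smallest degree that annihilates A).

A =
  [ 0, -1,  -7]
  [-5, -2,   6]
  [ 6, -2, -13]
x^3 + 15*x^2 + 75*x + 125

The characteristic polynomial is χ_A(x) = (x + 5)^3, so the eigenvalues are known. The minimal polynomial is
  m_A(x) = Π_λ (x − λ)^{k_λ}
where k_λ is the size of the *largest* Jordan block for λ (equivalently, the smallest k with (A − λI)^k v = 0 for every generalised eigenvector v of λ).

  λ = -5: largest Jordan block has size 3, contributing (x + 5)^3

So m_A(x) = (x + 5)^3 = x^3 + 15*x^2 + 75*x + 125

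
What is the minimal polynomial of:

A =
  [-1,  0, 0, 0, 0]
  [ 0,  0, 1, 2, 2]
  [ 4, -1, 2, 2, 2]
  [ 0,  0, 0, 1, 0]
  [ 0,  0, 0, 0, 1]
x^3 - x^2 - x + 1

The characteristic polynomial is χ_A(x) = (x - 1)^4*(x + 1), so the eigenvalues are known. The minimal polynomial is
  m_A(x) = Π_λ (x − λ)^{k_λ}
where k_λ is the size of the *largest* Jordan block for λ (equivalently, the smallest k with (A − λI)^k v = 0 for every generalised eigenvector v of λ).

  λ = -1: largest Jordan block has size 1, contributing (x + 1)
  λ = 1: largest Jordan block has size 2, contributing (x − 1)^2

So m_A(x) = (x - 1)^2*(x + 1) = x^3 - x^2 - x + 1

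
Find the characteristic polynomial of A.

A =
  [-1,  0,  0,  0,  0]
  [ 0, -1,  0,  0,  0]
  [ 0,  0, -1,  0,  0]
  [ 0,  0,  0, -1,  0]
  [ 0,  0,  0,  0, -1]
x^5 + 5*x^4 + 10*x^3 + 10*x^2 + 5*x + 1

Expanding det(x·I − A) (e.g. by cofactor expansion or by noting that A is similar to its Jordan form J, which has the same characteristic polynomial as A) gives
  χ_A(x) = x^5 + 5*x^4 + 10*x^3 + 10*x^2 + 5*x + 1
which factors as (x + 1)^5. The eigenvalues (with algebraic multiplicities) are λ = -1 with multiplicity 5.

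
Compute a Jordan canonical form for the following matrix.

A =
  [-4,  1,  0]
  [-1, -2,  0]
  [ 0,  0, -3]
J_2(-3) ⊕ J_1(-3)

The characteristic polynomial is
  det(x·I − A) = x^3 + 9*x^2 + 27*x + 27 = (x + 3)^3

Eigenvalues and multiplicities (the geometric multiplicity of λ is n − rank(A − λI), which equals the number of Jordan blocks for λ):
  λ = -3: algebraic multiplicity = 3, geometric multiplicity = 2

Determining the block sizes for each eigenvalue:
  λ = -3: 2 blocks summing to 3 forces exactly one block of size 2 and the rest size 1 → block sizes [2, 1]

Assembling the blocks gives a Jordan form
J =
  [-3,  1,  0]
  [ 0, -3,  0]
  [ 0,  0, -3]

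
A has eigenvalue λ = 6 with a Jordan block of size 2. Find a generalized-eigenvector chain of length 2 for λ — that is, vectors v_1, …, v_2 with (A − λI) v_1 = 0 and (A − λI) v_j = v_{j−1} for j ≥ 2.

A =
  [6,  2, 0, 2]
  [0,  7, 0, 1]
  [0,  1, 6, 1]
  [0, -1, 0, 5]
A Jordan chain for λ = 6 of length 2:
v_1 = (2, 1, 1, -1)ᵀ
v_2 = (0, 1, 0, 0)ᵀ

Let N = A − (6)·I. We want v_2 with N^2 v_2 = 0 but N^1 v_2 ≠ 0; then v_{j-1} := N · v_j for j = 2, …, 2.

Pick v_2 = (0, 1, 0, 0)ᵀ.
Then v_1 = N · v_2 = (2, 1, 1, -1)ᵀ.

Sanity check: (A − (6)·I) v_1 = (0, 0, 0, 0)ᵀ = 0. ✓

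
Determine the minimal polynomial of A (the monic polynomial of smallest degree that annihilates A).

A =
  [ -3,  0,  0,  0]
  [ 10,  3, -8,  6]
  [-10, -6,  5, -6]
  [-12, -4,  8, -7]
x^3 - x^2 - 17*x - 15

The characteristic polynomial is χ_A(x) = (x - 5)*(x + 1)*(x + 3)^2, so the eigenvalues are known. The minimal polynomial is
  m_A(x) = Π_λ (x − λ)^{k_λ}
where k_λ is the size of the *largest* Jordan block for λ (equivalently, the smallest k with (A − λI)^k v = 0 for every generalised eigenvector v of λ).

  λ = -3: largest Jordan block has size 1, contributing (x + 3)
  λ = -1: largest Jordan block has size 1, contributing (x + 1)
  λ = 5: largest Jordan block has size 1, contributing (x − 5)

So m_A(x) = (x - 5)*(x + 1)*(x + 3) = x^3 - x^2 - 17*x - 15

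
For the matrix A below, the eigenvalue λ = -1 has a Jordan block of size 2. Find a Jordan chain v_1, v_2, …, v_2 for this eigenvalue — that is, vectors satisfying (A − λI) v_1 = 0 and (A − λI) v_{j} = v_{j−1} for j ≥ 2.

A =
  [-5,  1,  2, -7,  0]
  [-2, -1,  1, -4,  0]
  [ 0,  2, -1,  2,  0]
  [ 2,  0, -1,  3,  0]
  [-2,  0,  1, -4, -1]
A Jordan chain for λ = -1 of length 2:
v_1 = (-4, -2, 0, 2, -2)ᵀ
v_2 = (1, 0, 0, 0, 0)ᵀ

Let N = A − (-1)·I. We want v_2 with N^2 v_2 = 0 but N^1 v_2 ≠ 0; then v_{j-1} := N · v_j for j = 2, …, 2.

Pick v_2 = (1, 0, 0, 0, 0)ᵀ.
Then v_1 = N · v_2 = (-4, -2, 0, 2, -2)ᵀ.

Sanity check: (A − (-1)·I) v_1 = (0, 0, 0, 0, 0)ᵀ = 0. ✓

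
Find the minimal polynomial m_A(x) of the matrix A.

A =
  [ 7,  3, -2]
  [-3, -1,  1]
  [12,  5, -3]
x^3 - 3*x^2 + 3*x - 1

The characteristic polynomial is χ_A(x) = (x - 1)^3, so the eigenvalues are known. The minimal polynomial is
  m_A(x) = Π_λ (x − λ)^{k_λ}
where k_λ is the size of the *largest* Jordan block for λ (equivalently, the smallest k with (A − λI)^k v = 0 for every generalised eigenvector v of λ).

  λ = 1: largest Jordan block has size 3, contributing (x − 1)^3

So m_A(x) = (x - 1)^3 = x^3 - 3*x^2 + 3*x - 1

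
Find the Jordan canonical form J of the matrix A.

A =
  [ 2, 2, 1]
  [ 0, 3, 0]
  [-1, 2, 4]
J_2(3) ⊕ J_1(3)

The characteristic polynomial is
  det(x·I − A) = x^3 - 9*x^2 + 27*x - 27 = (x - 3)^3

Eigenvalues and multiplicities (the geometric multiplicity of λ is n − rank(A − λI), which equals the number of Jordan blocks for λ):
  λ = 3: algebraic multiplicity = 3, geometric multiplicity = 2

Determining the block sizes for each eigenvalue:
  λ = 3: 2 blocks summing to 3 forces exactly one block of size 2 and the rest size 1 → block sizes [2, 1]

Assembling the blocks gives a Jordan form
J =
  [3, 1, 0]
  [0, 3, 0]
  [0, 0, 3]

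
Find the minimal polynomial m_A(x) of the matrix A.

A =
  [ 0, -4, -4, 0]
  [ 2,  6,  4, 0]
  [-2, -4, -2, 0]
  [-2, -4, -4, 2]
x^2 - 2*x

The characteristic polynomial is χ_A(x) = x*(x - 2)^3, so the eigenvalues are known. The minimal polynomial is
  m_A(x) = Π_λ (x − λ)^{k_λ}
where k_λ is the size of the *largest* Jordan block for λ (equivalently, the smallest k with (A − λI)^k v = 0 for every generalised eigenvector v of λ).

  λ = 0: largest Jordan block has size 1, contributing (x − 0)
  λ = 2: largest Jordan block has size 1, contributing (x − 2)

So m_A(x) = x*(x - 2) = x^2 - 2*x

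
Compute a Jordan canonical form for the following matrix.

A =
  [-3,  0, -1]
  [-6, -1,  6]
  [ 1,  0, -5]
J_2(-4) ⊕ J_1(-1)

The characteristic polynomial is
  det(x·I − A) = x^3 + 9*x^2 + 24*x + 16 = (x + 1)*(x + 4)^2

Eigenvalues and multiplicities (the geometric multiplicity of λ is n − rank(A − λI), which equals the number of Jordan blocks for λ):
  λ = -4: algebraic multiplicity = 2, geometric multiplicity = 1
  λ = -1: algebraic multiplicity = 1, geometric multiplicity = 1

Determining the block sizes for each eigenvalue:
  λ = -4: one block (gm = 1), so the single block has size am = 2 → block sizes [2]
  λ = -1: one block (gm = 1), so the single block has size am = 1 → block sizes [1]

Assembling the blocks gives a Jordan form
J =
  [-4,  1,  0]
  [ 0, -4,  0]
  [ 0,  0, -1]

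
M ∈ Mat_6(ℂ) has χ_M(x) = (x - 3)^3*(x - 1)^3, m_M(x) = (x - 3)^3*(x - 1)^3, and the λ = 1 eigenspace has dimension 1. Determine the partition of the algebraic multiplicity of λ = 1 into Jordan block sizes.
Block sizes for λ = 1: [3]

Step 1 — from the characteristic polynomial, algebraic multiplicity of λ = 1 is 3. From dim ker(M − (1)·I) = 1, there are exactly 1 Jordan blocks for λ = 1.
Step 2 — from the minimal polynomial, the factor (x − 1)^3 tells us the largest block for λ = 1 has size 3.
Step 3 — with total size 3, 1 blocks, and largest block 3, the block sizes (in nonincreasing order) are [3].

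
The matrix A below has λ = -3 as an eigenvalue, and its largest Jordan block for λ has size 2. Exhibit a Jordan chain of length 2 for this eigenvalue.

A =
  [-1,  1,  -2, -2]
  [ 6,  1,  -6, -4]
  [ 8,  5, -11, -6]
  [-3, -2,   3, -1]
A Jordan chain for λ = -3 of length 2:
v_1 = (2, 6, 8, -3)ᵀ
v_2 = (1, 0, 0, 0)ᵀ

Let N = A − (-3)·I. We want v_2 with N^2 v_2 = 0 but N^1 v_2 ≠ 0; then v_{j-1} := N · v_j for j = 2, …, 2.

Pick v_2 = (1, 0, 0, 0)ᵀ.
Then v_1 = N · v_2 = (2, 6, 8, -3)ᵀ.

Sanity check: (A − (-3)·I) v_1 = (0, 0, 0, 0)ᵀ = 0. ✓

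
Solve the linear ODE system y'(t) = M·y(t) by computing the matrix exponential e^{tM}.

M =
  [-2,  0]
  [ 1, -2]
e^{tM} =
  [exp(-2*t), 0]
  [t*exp(-2*t), exp(-2*t)]

Strategy: write M = P · J · P⁻¹ where J is a Jordan canonical form, so e^{tM} = P · e^{tJ} · P⁻¹, and e^{tJ} can be computed block-by-block.

M has Jordan form
J =
  [-2,  1]
  [ 0, -2]
(up to reordering of blocks).

Per-block formulas:
  For a 2×2 Jordan block J_2(-2): exp(t · J_2(-2)) = e^(-2t)·(I + t·N), where N is the 2×2 nilpotent shift.

After assembling e^{tJ} and conjugating by P, we get:

e^{tM} =
  [exp(-2*t), 0]
  [t*exp(-2*t), exp(-2*t)]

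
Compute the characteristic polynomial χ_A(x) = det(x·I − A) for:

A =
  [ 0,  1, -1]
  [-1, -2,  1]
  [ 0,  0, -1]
x^3 + 3*x^2 + 3*x + 1

Expanding det(x·I − A) (e.g. by cofactor expansion or by noting that A is similar to its Jordan form J, which has the same characteristic polynomial as A) gives
  χ_A(x) = x^3 + 3*x^2 + 3*x + 1
which factors as (x + 1)^3. The eigenvalues (with algebraic multiplicities) are λ = -1 with multiplicity 3.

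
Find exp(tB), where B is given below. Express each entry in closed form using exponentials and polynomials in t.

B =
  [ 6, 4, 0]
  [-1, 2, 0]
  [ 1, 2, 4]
e^{tB} =
  [2*t*exp(4*t) + exp(4*t), 4*t*exp(4*t), 0]
  [-t*exp(4*t), -2*t*exp(4*t) + exp(4*t), 0]
  [t*exp(4*t), 2*t*exp(4*t), exp(4*t)]

Strategy: write B = P · J · P⁻¹ where J is a Jordan canonical form, so e^{tB} = P · e^{tJ} · P⁻¹, and e^{tJ} can be computed block-by-block.

B has Jordan form
J =
  [4, 1, 0]
  [0, 4, 0]
  [0, 0, 4]
(up to reordering of blocks).

Per-block formulas:
  For a 1×1 block at λ = 4: exp(t · [4]) = [e^(4t)].
  For a 2×2 Jordan block J_2(4): exp(t · J_2(4)) = e^(4t)·(I + t·N), where N is the 2×2 nilpotent shift.

After assembling e^{tJ} and conjugating by P, we get:

e^{tB} =
  [2*t*exp(4*t) + exp(4*t), 4*t*exp(4*t), 0]
  [-t*exp(4*t), -2*t*exp(4*t) + exp(4*t), 0]
  [t*exp(4*t), 2*t*exp(4*t), exp(4*t)]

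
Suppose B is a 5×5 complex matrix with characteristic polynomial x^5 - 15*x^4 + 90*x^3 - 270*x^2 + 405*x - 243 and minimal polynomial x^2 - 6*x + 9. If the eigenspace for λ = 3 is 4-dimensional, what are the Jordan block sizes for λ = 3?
Block sizes for λ = 3: [2, 1, 1, 1]

Step 1 — from the characteristic polynomial, algebraic multiplicity of λ = 3 is 5. From dim ker(B − (3)·I) = 4, there are exactly 4 Jordan blocks for λ = 3.
Step 2 — from the minimal polynomial, the factor (x − 3)^2 tells us the largest block for λ = 3 has size 2.
Step 3 — with total size 5, 4 blocks, and largest block 2, the block sizes (in nonincreasing order) are [2, 1, 1, 1].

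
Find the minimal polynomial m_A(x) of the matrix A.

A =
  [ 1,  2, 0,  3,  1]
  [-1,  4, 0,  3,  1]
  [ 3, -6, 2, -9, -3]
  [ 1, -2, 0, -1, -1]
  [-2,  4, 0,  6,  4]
x^2 - 4*x + 4

The characteristic polynomial is χ_A(x) = (x - 2)^5, so the eigenvalues are known. The minimal polynomial is
  m_A(x) = Π_λ (x − λ)^{k_λ}
where k_λ is the size of the *largest* Jordan block for λ (equivalently, the smallest k with (A − λI)^k v = 0 for every generalised eigenvector v of λ).

  λ = 2: largest Jordan block has size 2, contributing (x − 2)^2

So m_A(x) = (x - 2)^2 = x^2 - 4*x + 4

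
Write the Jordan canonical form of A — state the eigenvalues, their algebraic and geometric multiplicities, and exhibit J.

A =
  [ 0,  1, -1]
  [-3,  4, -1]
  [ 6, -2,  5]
J_2(3) ⊕ J_1(3)

The characteristic polynomial is
  det(x·I − A) = x^3 - 9*x^2 + 27*x - 27 = (x - 3)^3

Eigenvalues and multiplicities (the geometric multiplicity of λ is n − rank(A − λI), which equals the number of Jordan blocks for λ):
  λ = 3: algebraic multiplicity = 3, geometric multiplicity = 2

Determining the block sizes for each eigenvalue:
  λ = 3: 2 blocks summing to 3 forces exactly one block of size 2 and the rest size 1 → block sizes [2, 1]

Assembling the blocks gives a Jordan form
J =
  [3, 1, 0]
  [0, 3, 0]
  [0, 0, 3]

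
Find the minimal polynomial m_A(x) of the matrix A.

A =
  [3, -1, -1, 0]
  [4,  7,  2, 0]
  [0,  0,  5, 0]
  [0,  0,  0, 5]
x^2 - 10*x + 25

The characteristic polynomial is χ_A(x) = (x - 5)^4, so the eigenvalues are known. The minimal polynomial is
  m_A(x) = Π_λ (x − λ)^{k_λ}
where k_λ is the size of the *largest* Jordan block for λ (equivalently, the smallest k with (A − λI)^k v = 0 for every generalised eigenvector v of λ).

  λ = 5: largest Jordan block has size 2, contributing (x − 5)^2

So m_A(x) = (x - 5)^2 = x^2 - 10*x + 25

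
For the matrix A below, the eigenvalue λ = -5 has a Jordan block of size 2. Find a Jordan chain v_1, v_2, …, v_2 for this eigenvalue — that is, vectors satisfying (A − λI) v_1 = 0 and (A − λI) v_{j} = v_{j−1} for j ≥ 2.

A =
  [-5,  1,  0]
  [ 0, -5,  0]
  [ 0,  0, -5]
A Jordan chain for λ = -5 of length 2:
v_1 = (1, 0, 0)ᵀ
v_2 = (0, 1, 0)ᵀ

Let N = A − (-5)·I. We want v_2 with N^2 v_2 = 0 but N^1 v_2 ≠ 0; then v_{j-1} := N · v_j for j = 2, …, 2.

Pick v_2 = (0, 1, 0)ᵀ.
Then v_1 = N · v_2 = (1, 0, 0)ᵀ.

Sanity check: (A − (-5)·I) v_1 = (0, 0, 0)ᵀ = 0. ✓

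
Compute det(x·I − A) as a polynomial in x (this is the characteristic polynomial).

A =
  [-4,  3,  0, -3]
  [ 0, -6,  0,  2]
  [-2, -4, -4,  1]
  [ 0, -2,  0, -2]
x^4 + 16*x^3 + 96*x^2 + 256*x + 256

Expanding det(x·I − A) (e.g. by cofactor expansion or by noting that A is similar to its Jordan form J, which has the same characteristic polynomial as A) gives
  χ_A(x) = x^4 + 16*x^3 + 96*x^2 + 256*x + 256
which factors as (x + 4)^4. The eigenvalues (with algebraic multiplicities) are λ = -4 with multiplicity 4.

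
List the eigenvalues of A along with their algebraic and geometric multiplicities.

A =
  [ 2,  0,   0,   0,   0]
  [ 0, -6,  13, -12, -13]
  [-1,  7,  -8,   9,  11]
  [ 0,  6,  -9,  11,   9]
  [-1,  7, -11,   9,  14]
λ = 2: alg = 2, geom = 2; λ = 3: alg = 3, geom = 1

Step 1 — factor the characteristic polynomial to read off the algebraic multiplicities:
  χ_A(x) = (x - 3)^3*(x - 2)^2

Step 2 — compute geometric multiplicities via the rank-nullity identity g(λ) = n − rank(A − λI):
  rank(A − (2)·I) = 3, so dim ker(A − (2)·I) = n − 3 = 2
  rank(A − (3)·I) = 4, so dim ker(A − (3)·I) = n − 4 = 1

Summary:
  λ = 2: algebraic multiplicity = 2, geometric multiplicity = 2
  λ = 3: algebraic multiplicity = 3, geometric multiplicity = 1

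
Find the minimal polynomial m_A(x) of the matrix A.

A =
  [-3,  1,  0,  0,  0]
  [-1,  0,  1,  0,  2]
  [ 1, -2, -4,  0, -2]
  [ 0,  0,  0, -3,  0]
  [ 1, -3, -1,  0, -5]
x^3 + 9*x^2 + 27*x + 27

The characteristic polynomial is χ_A(x) = (x + 3)^5, so the eigenvalues are known. The minimal polynomial is
  m_A(x) = Π_λ (x − λ)^{k_λ}
where k_λ is the size of the *largest* Jordan block for λ (equivalently, the smallest k with (A − λI)^k v = 0 for every generalised eigenvector v of λ).

  λ = -3: largest Jordan block has size 3, contributing (x + 3)^3

So m_A(x) = (x + 3)^3 = x^3 + 9*x^2 + 27*x + 27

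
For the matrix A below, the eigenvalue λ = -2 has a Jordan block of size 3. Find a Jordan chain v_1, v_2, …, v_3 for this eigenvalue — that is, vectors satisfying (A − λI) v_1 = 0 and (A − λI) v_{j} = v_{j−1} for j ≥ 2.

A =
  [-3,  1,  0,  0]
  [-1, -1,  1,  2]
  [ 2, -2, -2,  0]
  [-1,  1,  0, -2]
A Jordan chain for λ = -2 of length 3:
v_1 = (1, 1, -2, 1)ᵀ
v_2 = (0, 1, 0, 0)ᵀ
v_3 = (0, 0, 1, 0)ᵀ

Let N = A − (-2)·I. We want v_3 with N^3 v_3 = 0 but N^2 v_3 ≠ 0; then v_{j-1} := N · v_j for j = 3, …, 2.

Pick v_3 = (0, 0, 1, 0)ᵀ.
Then v_2 = N · v_3 = (0, 1, 0, 0)ᵀ.
Then v_1 = N · v_2 = (1, 1, -2, 1)ᵀ.

Sanity check: (A − (-2)·I) v_1 = (0, 0, 0, 0)ᵀ = 0. ✓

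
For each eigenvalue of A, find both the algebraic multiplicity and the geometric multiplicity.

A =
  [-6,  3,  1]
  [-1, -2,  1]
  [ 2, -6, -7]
λ = -5: alg = 3, geom = 2

Step 1 — factor the characteristic polynomial to read off the algebraic multiplicities:
  χ_A(x) = (x + 5)^3

Step 2 — compute geometric multiplicities via the rank-nullity identity g(λ) = n − rank(A − λI):
  rank(A − (-5)·I) = 1, so dim ker(A − (-5)·I) = n − 1 = 2

Summary:
  λ = -5: algebraic multiplicity = 3, geometric multiplicity = 2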